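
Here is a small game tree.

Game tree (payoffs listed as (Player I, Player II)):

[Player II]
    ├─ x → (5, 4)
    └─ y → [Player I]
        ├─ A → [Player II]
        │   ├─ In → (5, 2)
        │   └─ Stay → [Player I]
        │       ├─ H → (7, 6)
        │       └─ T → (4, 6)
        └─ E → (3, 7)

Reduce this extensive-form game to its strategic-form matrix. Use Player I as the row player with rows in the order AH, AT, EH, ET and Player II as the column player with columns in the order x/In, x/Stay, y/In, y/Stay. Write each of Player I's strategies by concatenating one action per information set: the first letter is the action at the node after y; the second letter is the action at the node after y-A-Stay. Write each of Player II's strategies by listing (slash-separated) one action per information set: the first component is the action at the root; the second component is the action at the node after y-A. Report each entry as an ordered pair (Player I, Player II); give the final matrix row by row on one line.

Row AH: x/In→(5,4), x/Stay→(5,4), y/In→(5,2), y/Stay→(7,6)
Row AT: x/In→(5,4), x/Stay→(5,4), y/In→(5,2), y/Stay→(4,6)
Row EH: x/In→(5,4), x/Stay→(5,4), y/In→(3,7), y/Stay→(3,7)
Row ET: x/In→(5,4), x/Stay→(5,4), y/In→(3,7), y/Stay→(3,7)

AH: (5,4) (5,4) (5,2) (7,6) | AT: (5,4) (5,4) (5,2) (4,6) | EH: (5,4) (5,4) (3,7) (3,7) | ET: (5,4) (5,4) (3,7) (3,7)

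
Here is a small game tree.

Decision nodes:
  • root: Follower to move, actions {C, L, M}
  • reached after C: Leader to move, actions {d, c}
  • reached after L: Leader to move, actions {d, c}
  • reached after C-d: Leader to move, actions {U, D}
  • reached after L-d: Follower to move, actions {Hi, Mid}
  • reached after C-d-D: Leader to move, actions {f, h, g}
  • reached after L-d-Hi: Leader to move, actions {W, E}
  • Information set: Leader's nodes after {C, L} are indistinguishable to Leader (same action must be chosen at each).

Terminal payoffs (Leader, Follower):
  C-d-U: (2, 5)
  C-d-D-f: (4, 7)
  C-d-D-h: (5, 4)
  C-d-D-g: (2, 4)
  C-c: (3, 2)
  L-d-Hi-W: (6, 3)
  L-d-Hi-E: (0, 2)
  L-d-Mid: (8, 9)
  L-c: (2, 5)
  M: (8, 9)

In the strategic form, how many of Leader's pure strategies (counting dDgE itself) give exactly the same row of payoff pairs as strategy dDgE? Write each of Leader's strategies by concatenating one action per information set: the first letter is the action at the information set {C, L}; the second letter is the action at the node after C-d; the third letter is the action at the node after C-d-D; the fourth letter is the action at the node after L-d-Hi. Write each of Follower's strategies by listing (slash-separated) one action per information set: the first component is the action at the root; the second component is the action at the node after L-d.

Row for dDgE (columns C/Hi, C/Mid, L/Hi, L/Mid, M/Hi, M/Mid): (2,4) (2,4) (0,2) (8,9) (8,9) (8,9).
Every one of Leader's information sets is on the play path for some reply by Follower when Leader follows dDgE.
Changing the action at any of them therefore changes at least one column, so only dDgE itself gives this row.

1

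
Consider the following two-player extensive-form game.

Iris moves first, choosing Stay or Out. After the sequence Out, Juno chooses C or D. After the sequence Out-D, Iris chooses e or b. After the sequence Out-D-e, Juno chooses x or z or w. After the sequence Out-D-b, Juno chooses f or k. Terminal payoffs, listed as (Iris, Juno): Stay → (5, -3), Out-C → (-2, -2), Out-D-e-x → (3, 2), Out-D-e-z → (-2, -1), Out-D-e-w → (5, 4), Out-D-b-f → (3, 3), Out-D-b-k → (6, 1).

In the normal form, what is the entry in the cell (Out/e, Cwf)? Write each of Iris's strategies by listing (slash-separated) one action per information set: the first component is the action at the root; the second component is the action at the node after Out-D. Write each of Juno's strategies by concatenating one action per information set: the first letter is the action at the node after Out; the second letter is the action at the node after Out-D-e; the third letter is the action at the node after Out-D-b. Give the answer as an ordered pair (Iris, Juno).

(-2, -2)

Trace the play path from the root:
  Iris plays Out
  Juno plays C at [Out]
→ terminal payoff (-2, -2).
(Iris's choice at the node after Out-D is never reached on this path, so it doesn't affect the outcome.)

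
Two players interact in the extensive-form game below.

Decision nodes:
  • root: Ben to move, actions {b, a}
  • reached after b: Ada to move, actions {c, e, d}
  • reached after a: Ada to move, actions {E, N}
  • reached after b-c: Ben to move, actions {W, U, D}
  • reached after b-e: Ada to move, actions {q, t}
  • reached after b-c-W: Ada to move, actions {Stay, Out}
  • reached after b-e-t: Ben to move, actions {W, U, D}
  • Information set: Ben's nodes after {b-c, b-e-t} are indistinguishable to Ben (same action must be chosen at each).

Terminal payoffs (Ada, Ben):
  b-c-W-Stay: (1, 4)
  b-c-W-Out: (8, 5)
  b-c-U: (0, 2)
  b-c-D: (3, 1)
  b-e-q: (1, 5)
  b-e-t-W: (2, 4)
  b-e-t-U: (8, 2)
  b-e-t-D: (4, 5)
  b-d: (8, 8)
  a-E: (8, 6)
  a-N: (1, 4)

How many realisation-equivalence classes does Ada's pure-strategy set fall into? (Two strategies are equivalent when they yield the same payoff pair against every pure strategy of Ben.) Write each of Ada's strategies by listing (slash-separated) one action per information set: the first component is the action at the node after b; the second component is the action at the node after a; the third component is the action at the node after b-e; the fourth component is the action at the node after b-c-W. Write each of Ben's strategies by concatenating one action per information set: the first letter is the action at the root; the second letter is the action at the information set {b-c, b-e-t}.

10

Ada has 24 pure strategies: c/E/q/Stay, c/E/q/Out, c/E/t/Stay, c/E/t/Out, c/N/q/Stay, c/N/q/Out, c/N/t/Stay, c/N/t/Out, e/E/q/Stay, e/E/q/Out, e/E/t/Stay, e/E/t/Out, e/N/q/Stay, e/N/q/Out, e/N/t/Stay, e/N/t/Out, d/E/q/Stay, d/E/q/Out, d/E/t/Stay, d/E/t/Out, d/N/q/Stay, d/N/q/Out, d/N/t/Stay, d/N/t/Out. Columns: bW, bU, bD, aW, aU, aD.
{c/E/q/Stay, c/E/t/Stay} → row (1,4) (0,2) (3,1) (8,6) (8,6) (8,6)
{c/E/q/Out, c/E/t/Out} → row (8,5) (0,2) (3,1) (8,6) (8,6) (8,6)
{c/N/q/Stay, c/N/t/Stay} → row (1,4) (0,2) (3,1) (1,4) (1,4) (1,4)
{c/N/q/Out, c/N/t/Out} → row (8,5) (0,2) (3,1) (1,4) (1,4) (1,4)
{e/E/q/Stay, e/E/q/Out} → row (1,5) (1,5) (1,5) (8,6) (8,6) (8,6)
{e/E/t/Stay, e/E/t/Out} → row (2,4) (8,2) (4,5) (8,6) (8,6) (8,6)
{e/N/q/Stay, e/N/q/Out} → row (1,5) (1,5) (1,5) (1,4) (1,4) (1,4)
{e/N/t/Stay, e/N/t/Out} → row (2,4) (8,2) (4,5) (1,4) (1,4) (1,4)
{d/E/q/Stay, d/E/q/Out, d/E/t/Stay, d/E/t/Out} → row (8,8) (8,8) (8,8) (8,6) (8,6) (8,6)
{d/N/q/Stay, d/N/q/Out, d/N/t/Stay, d/N/t/Out} → row (8,8) (8,8) (8,8) (1,4) (1,4) (1,4)
That's 10 distinct rows out of 24 strategies.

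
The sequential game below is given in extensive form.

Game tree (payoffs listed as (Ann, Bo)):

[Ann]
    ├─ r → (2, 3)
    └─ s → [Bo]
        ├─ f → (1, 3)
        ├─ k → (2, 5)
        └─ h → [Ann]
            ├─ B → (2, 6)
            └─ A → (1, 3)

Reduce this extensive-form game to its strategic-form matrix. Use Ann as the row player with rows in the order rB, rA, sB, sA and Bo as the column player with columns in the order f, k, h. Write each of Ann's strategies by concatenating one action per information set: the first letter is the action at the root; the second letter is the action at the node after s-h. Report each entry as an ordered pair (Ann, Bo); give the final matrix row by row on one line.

Row rB: f→(2,3), k→(2,3), h→(2,3)
Row rA: f→(2,3), k→(2,3), h→(2,3)
Row sB: f→(1,3), k→(2,5), h→(2,6)
Row sA: f→(1,3), k→(2,5), h→(1,3)

rB: (2,3) (2,3) (2,3) | rA: (2,3) (2,3) (2,3) | sB: (1,3) (2,5) (2,6) | sA: (1,3) (2,5) (1,3)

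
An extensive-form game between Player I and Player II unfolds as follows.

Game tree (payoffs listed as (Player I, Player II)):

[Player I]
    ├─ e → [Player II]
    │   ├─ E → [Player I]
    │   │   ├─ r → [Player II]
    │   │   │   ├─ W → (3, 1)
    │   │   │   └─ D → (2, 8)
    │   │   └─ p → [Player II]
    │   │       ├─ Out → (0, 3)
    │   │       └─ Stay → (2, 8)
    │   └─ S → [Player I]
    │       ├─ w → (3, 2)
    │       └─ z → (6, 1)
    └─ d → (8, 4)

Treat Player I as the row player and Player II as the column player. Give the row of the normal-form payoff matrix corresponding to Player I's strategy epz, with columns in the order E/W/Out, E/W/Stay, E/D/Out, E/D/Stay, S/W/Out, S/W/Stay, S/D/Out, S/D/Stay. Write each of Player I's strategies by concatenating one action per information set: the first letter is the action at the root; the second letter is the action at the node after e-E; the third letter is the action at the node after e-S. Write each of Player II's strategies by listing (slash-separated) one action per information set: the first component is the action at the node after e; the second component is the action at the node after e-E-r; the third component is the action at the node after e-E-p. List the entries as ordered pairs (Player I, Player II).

vs E/W/Out: Player I plays e → Player II plays E at [e] → Player I plays p at [e-E] → Player II plays Out at [e-E-p] → (0, 3)
vs E/W/Stay: Player I plays e → Player II plays E at [e] → Player I plays p at [e-E] → Player II plays Stay at [e-E-p] → (2, 8)
vs E/D/Out: Player I plays e → Player II plays E at [e] → Player I plays p at [e-E] → Player II plays Out at [e-E-p] → (0, 3)
vs E/D/Stay: Player I plays e → Player II plays E at [e] → Player I plays p at [e-E] → Player II plays Stay at [e-E-p] → (2, 8)
vs S/W/Out: Player I plays e → Player II plays S at [e] → Player I plays z at [e-S] → (6, 1)
vs S/W/Stay: Player I plays e → Player II plays S at [e] → Player I plays z at [e-S] → (6, 1)
vs S/D/Out: Player I plays e → Player II plays S at [e] → Player I plays z at [e-S] → (6, 1)
vs S/D/Stay: Player I plays e → Player II plays S at [e] → Player I plays z at [e-S] → (6, 1)

(0,3) (2,8) (0,3) (2,8) (6,1) (6,1) (6,1) (6,1)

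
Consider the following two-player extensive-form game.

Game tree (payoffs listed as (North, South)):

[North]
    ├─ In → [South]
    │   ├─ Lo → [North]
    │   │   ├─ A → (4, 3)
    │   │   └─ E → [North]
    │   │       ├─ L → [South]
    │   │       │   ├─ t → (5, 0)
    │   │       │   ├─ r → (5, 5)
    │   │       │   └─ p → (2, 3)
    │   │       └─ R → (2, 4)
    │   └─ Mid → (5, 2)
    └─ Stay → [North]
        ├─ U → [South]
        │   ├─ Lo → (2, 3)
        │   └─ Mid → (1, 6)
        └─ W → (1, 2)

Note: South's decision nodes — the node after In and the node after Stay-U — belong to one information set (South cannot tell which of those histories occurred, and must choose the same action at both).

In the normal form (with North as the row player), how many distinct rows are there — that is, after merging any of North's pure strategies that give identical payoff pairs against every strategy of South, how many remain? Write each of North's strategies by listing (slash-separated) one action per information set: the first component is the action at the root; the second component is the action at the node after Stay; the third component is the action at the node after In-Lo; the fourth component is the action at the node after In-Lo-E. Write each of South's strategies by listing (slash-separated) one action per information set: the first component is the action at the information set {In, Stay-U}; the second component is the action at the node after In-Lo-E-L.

North has 16 pure strategies: In/U/A/L, In/U/A/R, In/U/E/L, In/U/E/R, In/W/A/L, In/W/A/R, In/W/E/L, In/W/E/R, Stay/U/A/L, Stay/U/A/R, Stay/U/E/L, Stay/U/E/R, Stay/W/A/L, Stay/W/A/R, Stay/W/E/L, Stay/W/E/R. Columns: Lo/t, Lo/r, Lo/p, Mid/t, Mid/r, Mid/p.
{In/U/A/L, In/U/A/R, In/W/A/L, In/W/A/R} → row (4,3) (4,3) (4,3) (5,2) (5,2) (5,2)
{In/U/E/L, In/W/E/L} → row (5,0) (5,5) (2,3) (5,2) (5,2) (5,2)
{In/U/E/R, In/W/E/R} → row (2,4) (2,4) (2,4) (5,2) (5,2) (5,2)
{Stay/U/A/L, Stay/U/A/R, Stay/U/E/L, Stay/U/E/R} → row (2,3) (2,3) (2,3) (1,6) (1,6) (1,6)
{Stay/W/A/L, Stay/W/A/R, Stay/W/E/L, Stay/W/E/R} → row (1,2) (1,2) (1,2) (1,2) (1,2) (1,2)
That's 5 distinct rows out of 16 strategies.

5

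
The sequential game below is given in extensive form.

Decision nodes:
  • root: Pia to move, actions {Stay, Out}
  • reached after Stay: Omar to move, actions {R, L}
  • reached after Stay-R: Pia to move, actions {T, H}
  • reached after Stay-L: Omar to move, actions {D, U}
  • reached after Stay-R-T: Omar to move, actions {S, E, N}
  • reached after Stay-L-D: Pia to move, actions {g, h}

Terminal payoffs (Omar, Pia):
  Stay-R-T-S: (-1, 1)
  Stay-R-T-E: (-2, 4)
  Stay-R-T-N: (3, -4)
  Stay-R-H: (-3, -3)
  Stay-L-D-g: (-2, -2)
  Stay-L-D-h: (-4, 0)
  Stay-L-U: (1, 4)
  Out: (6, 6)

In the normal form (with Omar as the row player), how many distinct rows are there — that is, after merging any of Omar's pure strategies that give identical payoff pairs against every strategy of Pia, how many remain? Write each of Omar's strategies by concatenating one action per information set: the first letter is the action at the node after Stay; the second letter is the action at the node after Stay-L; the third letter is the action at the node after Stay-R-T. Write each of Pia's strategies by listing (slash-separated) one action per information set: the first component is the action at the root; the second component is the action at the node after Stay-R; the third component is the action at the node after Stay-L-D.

Omar has 12 pure strategies: RDS, RDE, RDN, RUS, RUE, RUN, LDS, LDE, LDN, LUS, LUE, LUN. Columns: Stay/T/g, Stay/T/h, Stay/H/g, Stay/H/h, Out/T/g, Out/T/h, Out/H/g, Out/H/h.
{RDS, RUS} → row (-1,1) (-1,1) (-3,-3) (-3,-3) (6,6) (6,6) (6,6) (6,6)
{RDE, RUE} → row (-2,4) (-2,4) (-3,-3) (-3,-3) (6,6) (6,6) (6,6) (6,6)
{RDN, RUN} → row (3,-4) (3,-4) (-3,-3) (-3,-3) (6,6) (6,6) (6,6) (6,6)
{LDS, LDE, LDN} → row (-2,-2) (-4,0) (-2,-2) (-4,0) (6,6) (6,6) (6,6) (6,6)
{LUS, LUE, LUN} → row (1,4) (1,4) (1,4) (1,4) (6,6) (6,6) (6,6) (6,6)
That's 5 distinct rows out of 12 strategies.

5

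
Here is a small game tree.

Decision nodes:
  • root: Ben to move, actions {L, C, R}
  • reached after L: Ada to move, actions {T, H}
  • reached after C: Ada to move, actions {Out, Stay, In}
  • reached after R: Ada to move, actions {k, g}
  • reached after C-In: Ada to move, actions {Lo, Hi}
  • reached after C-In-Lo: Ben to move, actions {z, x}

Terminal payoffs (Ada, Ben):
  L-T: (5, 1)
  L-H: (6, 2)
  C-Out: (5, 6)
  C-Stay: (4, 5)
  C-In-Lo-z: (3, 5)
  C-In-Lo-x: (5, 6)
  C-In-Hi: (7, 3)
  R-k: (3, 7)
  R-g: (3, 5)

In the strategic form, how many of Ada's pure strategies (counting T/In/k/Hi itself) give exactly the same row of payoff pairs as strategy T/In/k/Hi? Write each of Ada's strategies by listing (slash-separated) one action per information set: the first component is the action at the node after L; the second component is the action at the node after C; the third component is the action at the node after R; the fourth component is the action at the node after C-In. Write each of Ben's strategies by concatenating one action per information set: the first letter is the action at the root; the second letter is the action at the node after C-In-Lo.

1

Row for T/In/k/Hi (columns Lz, Lx, Cz, Cx, Rz, Rx): (5,1) (5,1) (7,3) (7,3) (3,7) (3,7).
Every one of Ada's information sets is on the play path for some reply by Ben when Ada follows T/In/k/Hi.
Changing the action at any of them therefore changes at least one column, so only T/In/k/Hi itself gives this row.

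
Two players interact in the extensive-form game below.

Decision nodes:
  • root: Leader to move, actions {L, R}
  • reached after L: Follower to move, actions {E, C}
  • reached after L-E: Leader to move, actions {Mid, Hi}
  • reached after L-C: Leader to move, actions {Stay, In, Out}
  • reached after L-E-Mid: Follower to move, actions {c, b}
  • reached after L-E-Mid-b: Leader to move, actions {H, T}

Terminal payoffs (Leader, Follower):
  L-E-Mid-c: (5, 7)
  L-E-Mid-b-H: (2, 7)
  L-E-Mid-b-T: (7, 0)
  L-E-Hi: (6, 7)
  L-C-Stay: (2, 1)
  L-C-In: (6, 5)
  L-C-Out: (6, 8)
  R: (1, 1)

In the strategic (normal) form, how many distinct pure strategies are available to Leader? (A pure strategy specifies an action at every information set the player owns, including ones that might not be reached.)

24

Leader owns the root with actions {L, R} — two choices.
Leader owns the node after L-E with actions {Mid, Hi} — two choices.
Leader owns the node after L-C with actions {Stay, In, Out} — three choices.
Leader owns the node after L-E-Mid-b with actions {H, T} — two choices.
A pure strategy fixes one action at each information set independently, so the count is the product 2 × 2 × 3 × 2 = 24.
(For reference, Follower has 4 pure strategies, giving a 24×4 normal-form matrix.)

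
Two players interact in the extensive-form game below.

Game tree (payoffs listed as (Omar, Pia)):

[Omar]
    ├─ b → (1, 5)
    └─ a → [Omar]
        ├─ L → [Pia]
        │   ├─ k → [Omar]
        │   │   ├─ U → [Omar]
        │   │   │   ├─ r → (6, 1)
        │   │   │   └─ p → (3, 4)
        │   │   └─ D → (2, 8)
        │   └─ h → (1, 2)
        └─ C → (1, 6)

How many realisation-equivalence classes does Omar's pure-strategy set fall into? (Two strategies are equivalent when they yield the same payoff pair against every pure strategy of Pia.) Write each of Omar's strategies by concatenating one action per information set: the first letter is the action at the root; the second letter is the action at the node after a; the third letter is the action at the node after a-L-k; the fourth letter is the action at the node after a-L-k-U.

Omar has 16 pure strategies: bLUr, bLUp, bLDr, bLDp, bCUr, bCUp, bCDr, bCDp, aLUr, aLUp, aLDr, aLDp, aCUr, aCUp, aCDr, aCDp. Columns: k, h.
{bLUr, bLUp, bLDr, bLDp, bCUr, bCUp, bCDr, bCDp} → row (1,5) (1,5)
{aLUr} → row (6,1) (1,2)
{aLUp} → row (3,4) (1,2)
{aLDr, aLDp} → row (2,8) (1,2)
{aCUr, aCUp, aCDr, aCDp} → row (1,6) (1,6)
That's 5 distinct rows out of 16 strategies.

5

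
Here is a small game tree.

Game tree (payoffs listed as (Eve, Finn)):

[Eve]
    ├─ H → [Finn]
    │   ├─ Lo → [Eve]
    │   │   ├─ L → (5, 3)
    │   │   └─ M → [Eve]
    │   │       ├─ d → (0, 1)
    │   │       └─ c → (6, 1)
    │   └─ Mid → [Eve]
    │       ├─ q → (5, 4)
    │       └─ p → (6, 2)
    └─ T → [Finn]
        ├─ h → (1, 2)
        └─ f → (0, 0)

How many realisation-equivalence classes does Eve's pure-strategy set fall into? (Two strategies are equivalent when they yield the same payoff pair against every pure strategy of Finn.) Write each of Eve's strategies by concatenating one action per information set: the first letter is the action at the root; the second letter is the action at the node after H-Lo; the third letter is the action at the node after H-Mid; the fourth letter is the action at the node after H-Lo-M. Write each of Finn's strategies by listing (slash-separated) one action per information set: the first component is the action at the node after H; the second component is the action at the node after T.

7

Eve has 16 pure strategies: HLqd, HLqc, HLpd, HLpc, HMqd, HMqc, HMpd, HMpc, TLqd, TLqc, TLpd, TLpc, TMqd, TMqc, TMpd, TMpc. Columns: Lo/h, Lo/f, Mid/h, Mid/f.
{HLqd, HLqc} → row (5,3) (5,3) (5,4) (5,4)
{HLpd, HLpc} → row (5,3) (5,3) (6,2) (6,2)
{HMqd} → row (0,1) (0,1) (5,4) (5,4)
{HMqc} → row (6,1) (6,1) (5,4) (5,4)
{HMpd} → row (0,1) (0,1) (6,2) (6,2)
{HMpc} → row (6,1) (6,1) (6,2) (6,2)
{TLqd, TLqc, TLpd, TLpc, TMqd, TMqc, TMpd, TMpc} → row (1,2) (0,0) (1,2) (0,0)
That's 7 distinct rows out of 16 strategies.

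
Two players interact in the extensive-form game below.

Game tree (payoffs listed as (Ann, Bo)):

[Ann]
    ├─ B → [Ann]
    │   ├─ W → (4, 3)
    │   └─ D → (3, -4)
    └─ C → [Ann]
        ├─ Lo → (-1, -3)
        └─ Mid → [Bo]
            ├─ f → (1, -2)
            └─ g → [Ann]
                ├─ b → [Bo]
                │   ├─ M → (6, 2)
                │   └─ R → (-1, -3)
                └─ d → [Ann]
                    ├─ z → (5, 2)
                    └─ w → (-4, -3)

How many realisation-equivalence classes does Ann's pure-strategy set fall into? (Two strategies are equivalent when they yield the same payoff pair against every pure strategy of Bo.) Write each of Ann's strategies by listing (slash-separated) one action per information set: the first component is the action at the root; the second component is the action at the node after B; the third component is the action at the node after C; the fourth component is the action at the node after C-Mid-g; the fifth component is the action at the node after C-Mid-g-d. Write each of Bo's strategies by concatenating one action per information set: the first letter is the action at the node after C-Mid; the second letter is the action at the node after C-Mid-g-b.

6

Ann has 32 pure strategies: B/W/Lo/b/z, B/W/Lo/b/w, B/W/Lo/d/z, B/W/Lo/d/w, B/W/Mid/b/z, B/W/Mid/b/w, B/W/Mid/d/z, B/W/Mid/d/w, B/D/Lo/b/z, B/D/Lo/b/w, B/D/Lo/d/z, B/D/Lo/d/w, B/D/Mid/b/z, B/D/Mid/b/w, B/D/Mid/d/z, B/D/Mid/d/w, C/W/Lo/b/z, C/W/Lo/b/w, C/W/Lo/d/z, C/W/Lo/d/w, C/W/Mid/b/z, C/W/Mid/b/w, C/W/Mid/d/z, C/W/Mid/d/w, C/D/Lo/b/z, C/D/Lo/b/w, C/D/Lo/d/z, C/D/Lo/d/w, C/D/Mid/b/z, C/D/Mid/b/w, C/D/Mid/d/z, C/D/Mid/d/w. Columns: fM, fR, gM, gR.
{B/W/Lo/b/z, B/W/Lo/b/w, B/W/Lo/d/z, B/W/Lo/d/w, B/W/Mid/b/z, B/W/Mid/b/w, B/W/Mid/d/z, B/W/Mid/d/w} → row (4,3) (4,3) (4,3) (4,3)
{B/D/Lo/b/z, B/D/Lo/b/w, B/D/Lo/d/z, B/D/Lo/d/w, B/D/Mid/b/z, B/D/Mid/b/w, B/D/Mid/d/z, B/D/Mid/d/w} → row (3,-4) (3,-4) (3,-4) (3,-4)
{C/W/Lo/b/z, C/W/Lo/b/w, C/W/Lo/d/z, C/W/Lo/d/w, C/D/Lo/b/z, C/D/Lo/b/w, C/D/Lo/d/z, C/D/Lo/d/w} → row (-1,-3) (-1,-3) (-1,-3) (-1,-3)
{C/W/Mid/b/z, C/W/Mid/b/w, C/D/Mid/b/z, C/D/Mid/b/w} → row (1,-2) (1,-2) (6,2) (-1,-3)
{C/W/Mid/d/z, C/D/Mid/d/z} → row (1,-2) (1,-2) (5,2) (5,2)
{C/W/Mid/d/w, C/D/Mid/d/w} → row (1,-2) (1,-2) (-4,-3) (-4,-3)
That's 6 distinct rows out of 32 strategies.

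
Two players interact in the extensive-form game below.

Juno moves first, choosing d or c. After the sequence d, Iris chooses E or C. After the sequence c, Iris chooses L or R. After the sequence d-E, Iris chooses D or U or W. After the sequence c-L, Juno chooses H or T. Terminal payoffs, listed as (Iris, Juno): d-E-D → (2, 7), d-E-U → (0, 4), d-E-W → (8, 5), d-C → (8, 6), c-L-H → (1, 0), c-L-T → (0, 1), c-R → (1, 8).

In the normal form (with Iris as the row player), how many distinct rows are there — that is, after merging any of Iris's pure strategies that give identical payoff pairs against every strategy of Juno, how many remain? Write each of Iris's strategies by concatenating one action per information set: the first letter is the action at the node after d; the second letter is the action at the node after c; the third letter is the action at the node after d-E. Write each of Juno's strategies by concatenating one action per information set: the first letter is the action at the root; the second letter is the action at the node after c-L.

8

Iris has 12 pure strategies: ELD, ELU, ELW, ERD, ERU, ERW, CLD, CLU, CLW, CRD, CRU, CRW. Columns: dH, dT, cH, cT.
{ELD} → row (2,7) (2,7) (1,0) (0,1)
{ELU} → row (0,4) (0,4) (1,0) (0,1)
{ELW} → row (8,5) (8,5) (1,0) (0,1)
{ERD} → row (2,7) (2,7) (1,8) (1,8)
{ERU} → row (0,4) (0,4) (1,8) (1,8)
{ERW} → row (8,5) (8,5) (1,8) (1,8)
{CLD, CLU, CLW} → row (8,6) (8,6) (1,0) (0,1)
{CRD, CRU, CRW} → row (8,6) (8,6) (1,8) (1,8)
That's 8 distinct rows out of 12 strategies.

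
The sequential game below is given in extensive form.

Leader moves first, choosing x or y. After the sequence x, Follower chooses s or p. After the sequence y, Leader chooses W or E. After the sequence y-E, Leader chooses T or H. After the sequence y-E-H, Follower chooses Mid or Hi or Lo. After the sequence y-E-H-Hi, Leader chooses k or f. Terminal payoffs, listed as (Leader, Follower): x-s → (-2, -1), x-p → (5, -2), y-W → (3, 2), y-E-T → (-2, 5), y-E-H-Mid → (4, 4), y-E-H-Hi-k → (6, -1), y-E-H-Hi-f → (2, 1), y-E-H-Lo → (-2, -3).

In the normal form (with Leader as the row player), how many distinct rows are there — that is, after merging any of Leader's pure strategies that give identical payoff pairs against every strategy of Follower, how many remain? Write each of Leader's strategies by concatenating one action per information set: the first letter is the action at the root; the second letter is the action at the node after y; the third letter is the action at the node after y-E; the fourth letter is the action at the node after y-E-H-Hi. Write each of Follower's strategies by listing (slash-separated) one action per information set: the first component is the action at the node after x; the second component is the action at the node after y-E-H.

Leader has 16 pure strategies: xWTk, xWTf, xWHk, xWHf, xETk, xETf, xEHk, xEHf, yWTk, yWTf, yWHk, yWHf, yETk, yETf, yEHk, yEHf. Columns: s/Mid, s/Hi, s/Lo, p/Mid, p/Hi, p/Lo.
{xWTk, xWTf, xWHk, xWHf, xETk, xETf, xEHk, xEHf} → row (-2,-1) (-2,-1) (-2,-1) (5,-2) (5,-2) (5,-2)
{yWTk, yWTf, yWHk, yWHf} → row (3,2) (3,2) (3,2) (3,2) (3,2) (3,2)
{yETk, yETf} → row (-2,5) (-2,5) (-2,5) (-2,5) (-2,5) (-2,5)
{yEHk} → row (4,4) (6,-1) (-2,-3) (4,4) (6,-1) (-2,-3)
{yEHf} → row (4,4) (2,1) (-2,-3) (4,4) (2,1) (-2,-3)
That's 5 distinct rows out of 16 strategies.

5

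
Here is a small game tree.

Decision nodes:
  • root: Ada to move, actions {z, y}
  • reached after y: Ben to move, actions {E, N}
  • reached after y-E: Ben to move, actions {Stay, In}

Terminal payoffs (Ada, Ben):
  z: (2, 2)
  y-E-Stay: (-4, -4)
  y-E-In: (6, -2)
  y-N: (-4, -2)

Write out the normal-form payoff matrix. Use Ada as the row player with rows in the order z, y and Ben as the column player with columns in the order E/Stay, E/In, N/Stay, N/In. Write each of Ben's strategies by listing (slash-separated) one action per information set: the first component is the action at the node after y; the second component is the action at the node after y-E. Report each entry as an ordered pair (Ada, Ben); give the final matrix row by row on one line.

Row z: E/Stay→(2,2), E/In→(2,2), N/Stay→(2,2), N/In→(2,2)
Row y: E/Stay→(-4,-4), E/In→(6,-2), N/Stay→(-4,-2), N/In→(-4,-2)

z: (2,2) (2,2) (2,2) (2,2) | y: (-4,-4) (6,-2) (-4,-2) (-4,-2)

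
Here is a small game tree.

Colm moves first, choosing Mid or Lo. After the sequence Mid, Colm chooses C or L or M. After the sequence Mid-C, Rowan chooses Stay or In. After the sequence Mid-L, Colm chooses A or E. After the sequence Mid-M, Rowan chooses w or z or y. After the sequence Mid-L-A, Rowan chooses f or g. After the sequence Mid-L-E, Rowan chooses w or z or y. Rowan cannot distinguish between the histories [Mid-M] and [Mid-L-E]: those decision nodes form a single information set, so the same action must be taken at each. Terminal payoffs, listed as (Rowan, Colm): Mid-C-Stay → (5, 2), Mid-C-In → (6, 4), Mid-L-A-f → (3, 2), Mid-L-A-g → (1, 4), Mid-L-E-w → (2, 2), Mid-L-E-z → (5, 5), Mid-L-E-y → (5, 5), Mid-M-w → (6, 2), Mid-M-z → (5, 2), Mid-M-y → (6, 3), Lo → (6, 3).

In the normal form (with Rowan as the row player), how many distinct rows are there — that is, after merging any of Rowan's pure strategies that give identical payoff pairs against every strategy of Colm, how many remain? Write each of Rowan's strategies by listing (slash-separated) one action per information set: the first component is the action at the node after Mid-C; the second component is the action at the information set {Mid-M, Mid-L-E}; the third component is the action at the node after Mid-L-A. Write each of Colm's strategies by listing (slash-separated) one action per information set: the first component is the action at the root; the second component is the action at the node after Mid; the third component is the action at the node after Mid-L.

Rowan has 12 pure strategies: Stay/w/f, Stay/w/g, Stay/z/f, Stay/z/g, Stay/y/f, Stay/y/g, In/w/f, In/w/g, In/z/f, In/z/g, In/y/f, In/y/g. Columns: Mid/C/A, Mid/C/E, Mid/L/A, Mid/L/E, Mid/M/A, Mid/M/E, Lo/C/A, Lo/C/E, Lo/L/A, Lo/L/E, Lo/M/A, Lo/M/E.
{Stay/w/f} → row (5,2) (5,2) (3,2) (2,2) (6,2) (6,2) (6,3) (6,3) (6,3) (6,3) (6,3) (6,3)
{Stay/w/g} → row (5,2) (5,2) (1,4) (2,2) (6,2) (6,2) (6,3) (6,3) (6,3) (6,3) (6,3) (6,3)
{Stay/z/f} → row (5,2) (5,2) (3,2) (5,5) (5,2) (5,2) (6,3) (6,3) (6,3) (6,3) (6,3) (6,3)
{Stay/z/g} → row (5,2) (5,2) (1,4) (5,5) (5,2) (5,2) (6,3) (6,3) (6,3) (6,3) (6,3) (6,3)
{Stay/y/f} → row (5,2) (5,2) (3,2) (5,5) (6,3) (6,3) (6,3) (6,3) (6,3) (6,3) (6,3) (6,3)
{Stay/y/g} → row (5,2) (5,2) (1,4) (5,5) (6,3) (6,3) (6,3) (6,3) (6,3) (6,3) (6,3) (6,3)
{In/w/f} → row (6,4) (6,4) (3,2) (2,2) (6,2) (6,2) (6,3) (6,3) (6,3) (6,3) (6,3) (6,3)
{In/w/g} → row (6,4) (6,4) (1,4) (2,2) (6,2) (6,2) (6,3) (6,3) (6,3) (6,3) (6,3) (6,3)
{In/z/f} → row (6,4) (6,4) (3,2) (5,5) (5,2) (5,2) (6,3) (6,3) (6,3) (6,3) (6,3) (6,3)
{In/z/g} → row (6,4) (6,4) (1,4) (5,5) (5,2) (5,2) (6,3) (6,3) (6,3) (6,3) (6,3) (6,3)
{In/y/f} → row (6,4) (6,4) (3,2) (5,5) (6,3) (6,3) (6,3) (6,3) (6,3) (6,3) (6,3) (6,3)
{In/y/g} → row (6,4) (6,4) (1,4) (5,5) (6,3) (6,3) (6,3) (6,3) (6,3) (6,3) (6,3) (6,3)
That's 12 distinct rows out of 12 strategies.

12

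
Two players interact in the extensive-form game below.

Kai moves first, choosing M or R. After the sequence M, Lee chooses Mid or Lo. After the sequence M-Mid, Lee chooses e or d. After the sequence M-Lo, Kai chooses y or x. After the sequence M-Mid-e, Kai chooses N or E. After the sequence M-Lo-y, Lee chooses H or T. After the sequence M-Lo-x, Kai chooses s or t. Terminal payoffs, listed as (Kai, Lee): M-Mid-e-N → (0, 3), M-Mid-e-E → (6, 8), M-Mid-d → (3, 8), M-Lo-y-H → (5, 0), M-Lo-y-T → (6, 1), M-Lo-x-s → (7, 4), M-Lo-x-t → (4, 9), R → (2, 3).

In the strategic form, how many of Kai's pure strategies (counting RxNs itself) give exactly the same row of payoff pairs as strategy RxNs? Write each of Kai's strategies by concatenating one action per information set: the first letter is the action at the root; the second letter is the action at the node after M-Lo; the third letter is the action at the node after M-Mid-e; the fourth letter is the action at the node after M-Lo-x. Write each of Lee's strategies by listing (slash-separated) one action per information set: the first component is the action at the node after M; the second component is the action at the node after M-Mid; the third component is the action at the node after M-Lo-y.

Row for RxNs (columns Mid/e/H, Mid/e/T, Mid/d/H, Mid/d/T, Lo/e/H, Lo/e/T, Lo/d/H, Lo/d/T): (2,3) (2,3) (2,3) (2,3) (2,3) (2,3) (2,3) (2,3).
Under RxNs, Kai's choice at the node after M-Lo and at the node after M-Mid-e and at the node after M-Lo-x can never be reached regardless of what Lee does, so varying those choices leaves every outcome unchanged.
Holding the reachable choices fixed and varying the unreachable ones freely already gives 2 × 2 × 2 = 8 equivalent strategies.
No other strategy reproduces this row, so those 8 are the full class: RyNs, RyNt, RyEs, RyEt, RxNs, RxNt, RxEs, RxEt.

8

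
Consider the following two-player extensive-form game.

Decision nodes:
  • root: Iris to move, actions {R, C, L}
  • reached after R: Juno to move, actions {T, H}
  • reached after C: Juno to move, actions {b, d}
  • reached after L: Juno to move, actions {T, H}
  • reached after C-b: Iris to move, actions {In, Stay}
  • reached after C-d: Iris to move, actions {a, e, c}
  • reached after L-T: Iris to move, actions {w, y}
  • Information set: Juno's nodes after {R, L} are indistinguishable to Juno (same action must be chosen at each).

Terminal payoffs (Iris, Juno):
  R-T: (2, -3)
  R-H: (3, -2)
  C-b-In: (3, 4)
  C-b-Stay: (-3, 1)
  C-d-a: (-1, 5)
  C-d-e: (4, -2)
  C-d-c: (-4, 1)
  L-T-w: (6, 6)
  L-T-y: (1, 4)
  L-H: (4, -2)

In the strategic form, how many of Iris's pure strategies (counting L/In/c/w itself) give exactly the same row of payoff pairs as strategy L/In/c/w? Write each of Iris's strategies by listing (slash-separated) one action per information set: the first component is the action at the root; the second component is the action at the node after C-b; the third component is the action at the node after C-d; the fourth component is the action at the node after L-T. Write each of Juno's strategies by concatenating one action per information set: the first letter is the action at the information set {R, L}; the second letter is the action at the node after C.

Row for L/In/c/w (columns Tb, Td, Hb, Hd): (6,6) (6,6) (4,-2) (4,-2).
Under L/In/c/w, Iris's choice at the node after C-b and at the node after C-d can never be reached regardless of what Juno does, so varying those choices leaves every outcome unchanged.
Holding the reachable choices fixed and varying the unreachable ones freely already gives 2 × 3 = 6 equivalent strategies.
No other strategy reproduces this row, so those 6 are the full class: L/In/a/w, L/In/e/w, L/In/c/w, L/Stay/a/w, L/Stay/e/w, L/Stay/c/w.

6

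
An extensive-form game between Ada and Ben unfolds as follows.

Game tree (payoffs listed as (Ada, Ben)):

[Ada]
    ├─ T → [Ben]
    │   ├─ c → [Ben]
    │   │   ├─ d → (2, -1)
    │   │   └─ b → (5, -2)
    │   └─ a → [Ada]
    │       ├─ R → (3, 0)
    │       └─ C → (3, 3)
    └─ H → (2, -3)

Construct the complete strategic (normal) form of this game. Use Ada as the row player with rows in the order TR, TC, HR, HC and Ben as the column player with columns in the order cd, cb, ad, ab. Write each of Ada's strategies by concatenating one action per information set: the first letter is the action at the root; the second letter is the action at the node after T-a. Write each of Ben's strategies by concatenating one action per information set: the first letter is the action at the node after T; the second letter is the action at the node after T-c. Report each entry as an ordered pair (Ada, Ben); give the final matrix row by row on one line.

TR: (2,-1) (5,-2) (3,0) (3,0) | TC: (2,-1) (5,-2) (3,3) (3,3) | HR: (2,-3) (2,-3) (2,-3) (2,-3) | HC: (2,-3) (2,-3) (2,-3) (2,-3)

Row TR: cd→(2,-1), cb→(5,-2), ad→(3,0), ab→(3,0)
Row TC: cd→(2,-1), cb→(5,-2), ad→(3,3), ab→(3,3)
Row HR: cd→(2,-3), cb→(2,-3), ad→(2,-3), ab→(2,-3)
Row HC: cd→(2,-3), cb→(2,-3), ad→(2,-3), ab→(2,-3)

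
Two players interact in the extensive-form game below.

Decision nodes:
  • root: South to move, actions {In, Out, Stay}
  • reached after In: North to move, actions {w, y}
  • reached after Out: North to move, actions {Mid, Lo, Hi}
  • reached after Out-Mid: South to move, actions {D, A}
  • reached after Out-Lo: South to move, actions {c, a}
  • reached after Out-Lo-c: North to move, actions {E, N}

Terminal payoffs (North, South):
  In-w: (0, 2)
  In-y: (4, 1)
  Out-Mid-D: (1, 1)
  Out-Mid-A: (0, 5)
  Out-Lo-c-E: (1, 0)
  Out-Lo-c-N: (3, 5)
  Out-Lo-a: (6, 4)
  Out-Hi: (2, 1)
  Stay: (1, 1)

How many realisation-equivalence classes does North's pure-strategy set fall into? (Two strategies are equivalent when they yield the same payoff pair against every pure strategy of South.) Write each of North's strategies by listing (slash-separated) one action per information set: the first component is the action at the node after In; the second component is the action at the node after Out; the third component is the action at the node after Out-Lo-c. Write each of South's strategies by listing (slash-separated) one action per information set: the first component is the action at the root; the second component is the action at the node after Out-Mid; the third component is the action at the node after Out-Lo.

North has 12 pure strategies: w/Mid/E, w/Mid/N, w/Lo/E, w/Lo/N, w/Hi/E, w/Hi/N, y/Mid/E, y/Mid/N, y/Lo/E, y/Lo/N, y/Hi/E, y/Hi/N. Columns: In/D/c, In/D/a, In/A/c, In/A/a, Out/D/c, Out/D/a, Out/A/c, Out/A/a, Stay/D/c, Stay/D/a, Stay/A/c, Stay/A/a.
{w/Mid/E, w/Mid/N} → row (0,2) (0,2) (0,2) (0,2) (1,1) (1,1) (0,5) (0,5) (1,1) (1,1) (1,1) (1,1)
{w/Lo/E} → row (0,2) (0,2) (0,2) (0,2) (1,0) (6,4) (1,0) (6,4) (1,1) (1,1) (1,1) (1,1)
{w/Lo/N} → row (0,2) (0,2) (0,2) (0,2) (3,5) (6,4) (3,5) (6,4) (1,1) (1,1) (1,1) (1,1)
{w/Hi/E, w/Hi/N} → row (0,2) (0,2) (0,2) (0,2) (2,1) (2,1) (2,1) (2,1) (1,1) (1,1) (1,1) (1,1)
{y/Mid/E, y/Mid/N} → row (4,1) (4,1) (4,1) (4,1) (1,1) (1,1) (0,5) (0,5) (1,1) (1,1) (1,1) (1,1)
{y/Lo/E} → row (4,1) (4,1) (4,1) (4,1) (1,0) (6,4) (1,0) (6,4) (1,1) (1,1) (1,1) (1,1)
{y/Lo/N} → row (4,1) (4,1) (4,1) (4,1) (3,5) (6,4) (3,5) (6,4) (1,1) (1,1) (1,1) (1,1)
{y/Hi/E, y/Hi/N} → row (4,1) (4,1) (4,1) (4,1) (2,1) (2,1) (2,1) (2,1) (1,1) (1,1) (1,1) (1,1)
That's 8 distinct rows out of 12 strategies.

8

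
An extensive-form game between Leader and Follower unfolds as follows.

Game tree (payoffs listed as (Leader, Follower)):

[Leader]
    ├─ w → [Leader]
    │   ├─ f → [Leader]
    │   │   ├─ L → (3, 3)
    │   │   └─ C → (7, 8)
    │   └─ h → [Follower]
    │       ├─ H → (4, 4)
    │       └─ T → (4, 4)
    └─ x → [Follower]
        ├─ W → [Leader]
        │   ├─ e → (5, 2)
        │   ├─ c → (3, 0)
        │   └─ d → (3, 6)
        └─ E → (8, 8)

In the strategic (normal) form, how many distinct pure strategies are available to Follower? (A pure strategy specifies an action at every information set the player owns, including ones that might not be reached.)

Follower owns the node after x with actions {W, E} — two choices.
Follower owns the node after w-h with actions {H, T} — two choices.
A pure strategy fixes one action at each information set independently, so the count is the product 2 × 2 = 4.
(For reference, Leader has 24 pure strategies, giving a 4×24 normal-form matrix.)

4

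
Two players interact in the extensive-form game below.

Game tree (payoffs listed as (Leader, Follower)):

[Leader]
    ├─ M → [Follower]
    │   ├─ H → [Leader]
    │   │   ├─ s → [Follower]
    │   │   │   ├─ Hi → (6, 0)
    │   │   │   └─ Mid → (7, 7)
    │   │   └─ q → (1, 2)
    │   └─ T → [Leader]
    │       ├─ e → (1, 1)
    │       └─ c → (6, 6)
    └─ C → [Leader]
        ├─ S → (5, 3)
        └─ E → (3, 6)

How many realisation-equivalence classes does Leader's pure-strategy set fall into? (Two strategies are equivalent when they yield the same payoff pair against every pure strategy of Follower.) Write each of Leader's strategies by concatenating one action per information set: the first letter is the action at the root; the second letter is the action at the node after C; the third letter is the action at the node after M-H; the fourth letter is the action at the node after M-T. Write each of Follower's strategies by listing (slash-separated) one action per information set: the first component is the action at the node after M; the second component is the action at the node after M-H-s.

6

Leader has 16 pure strategies: MSse, MSsc, MSqe, MSqc, MEse, MEsc, MEqe, MEqc, CSse, CSsc, CSqe, CSqc, CEse, CEsc, CEqe, CEqc. Columns: H/Hi, H/Mid, T/Hi, T/Mid.
{MSse, MEse} → row (6,0) (7,7) (1,1) (1,1)
{MSsc, MEsc} → row (6,0) (7,7) (6,6) (6,6)
{MSqe, MEqe} → row (1,2) (1,2) (1,1) (1,1)
{MSqc, MEqc} → row (1,2) (1,2) (6,6) (6,6)
{CSse, CSsc, CSqe, CSqc} → row (5,3) (5,3) (5,3) (5,3)
{CEse, CEsc, CEqe, CEqc} → row (3,6) (3,6) (3,6) (3,6)
That's 6 distinct rows out of 16 strategies.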